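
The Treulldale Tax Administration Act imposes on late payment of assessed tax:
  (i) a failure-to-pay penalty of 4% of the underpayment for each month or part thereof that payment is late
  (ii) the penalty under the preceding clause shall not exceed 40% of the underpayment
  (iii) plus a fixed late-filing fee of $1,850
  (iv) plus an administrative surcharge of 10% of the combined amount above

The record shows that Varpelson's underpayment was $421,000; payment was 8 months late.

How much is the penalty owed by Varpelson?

Accrued rate: 4% × 8 = 32%, capped at 40% → 32%
Failure-to-pay penalty: 32% of $421,000 = $134,720
Penalty before surcharge: $134,720 + $1,850 = $136,570
Administrative surcharge: 10% of $136,570 = $13,657
Total penalty: $136,570 + $13,657 = $150,227

$150,227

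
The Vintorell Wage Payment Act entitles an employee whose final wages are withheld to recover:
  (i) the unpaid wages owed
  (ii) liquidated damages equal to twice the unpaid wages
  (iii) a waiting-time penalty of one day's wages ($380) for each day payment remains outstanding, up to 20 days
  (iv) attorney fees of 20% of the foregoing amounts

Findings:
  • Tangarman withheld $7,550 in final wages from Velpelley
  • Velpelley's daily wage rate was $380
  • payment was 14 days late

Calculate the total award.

Doubled: 2 × $7,550 = $15,100
Penalty days: min(14, 20) = 14
Waiting-time penalty: 14 × $380 = $5,320
Subtotal: $7,550 + $15,100 + $5,320 = $27,970
Attorney fees: 20% of $27,970 = $5,594
Total award: $27,970 + $5,594 = $33,564

$33,564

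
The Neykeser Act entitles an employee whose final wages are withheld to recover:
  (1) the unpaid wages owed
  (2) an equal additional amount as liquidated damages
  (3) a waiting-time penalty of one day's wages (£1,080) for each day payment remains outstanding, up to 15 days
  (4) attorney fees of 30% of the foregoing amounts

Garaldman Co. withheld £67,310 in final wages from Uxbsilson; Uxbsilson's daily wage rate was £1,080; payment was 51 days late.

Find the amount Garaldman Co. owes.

Total award: £196,066

Liquidated damages (equal amount): £67,310
Penalty days: min(51, 15) = 15
Waiting-time penalty: 15 × £1,080 = £16,200
Subtotal: £67,310 + £67,310 + £16,200 = £150,820
Attorney fees: 30% of £150,820 = £45,246
Total award: £150,820 + £45,246 = £196,066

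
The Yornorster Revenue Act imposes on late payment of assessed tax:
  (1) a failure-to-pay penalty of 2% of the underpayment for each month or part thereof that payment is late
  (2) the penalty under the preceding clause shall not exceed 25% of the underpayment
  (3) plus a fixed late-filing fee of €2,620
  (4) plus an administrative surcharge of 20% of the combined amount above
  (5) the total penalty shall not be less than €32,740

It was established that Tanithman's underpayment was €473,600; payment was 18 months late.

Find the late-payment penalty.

Accrued rate: 2% × 18 = 36%, capped at 25% → 25%
Failure-to-pay penalty: 25% of €473,600 = €118,400
Penalty before surcharge: €118,400 + €2,620 = €121,020
Administrative surcharge: 20% of €121,020 = €24,204
Total penalty: €121,020 + €24,204 = €145,224
Minimum €32,740: €145,224 meets the minimum, no increase.

€145,224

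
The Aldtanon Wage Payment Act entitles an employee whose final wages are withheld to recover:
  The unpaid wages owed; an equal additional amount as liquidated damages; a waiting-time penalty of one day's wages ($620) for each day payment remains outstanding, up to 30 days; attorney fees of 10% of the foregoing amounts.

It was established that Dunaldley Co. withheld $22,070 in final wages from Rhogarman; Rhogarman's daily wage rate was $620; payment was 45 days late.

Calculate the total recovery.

$69,014

Liquidated damages (equal amount): $22,070
Penalty days: min(45, 30) = 30
Waiting-time penalty: 30 × $620 = $18,600
Subtotal: $22,070 + $22,070 + $18,600 = $62,740
Attorney fees: 10% of $62,740 = $6,274
Total award: $62,740 + $6,274 = $69,014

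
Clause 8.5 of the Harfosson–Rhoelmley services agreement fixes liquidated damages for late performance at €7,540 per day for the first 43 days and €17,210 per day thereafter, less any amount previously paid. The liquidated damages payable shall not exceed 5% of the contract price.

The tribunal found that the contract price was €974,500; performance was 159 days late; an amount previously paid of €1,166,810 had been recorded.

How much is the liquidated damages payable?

€48,725

First 43 days: 43 × €7,540 = €324,220
Remaining days: (159 − 43) × €17,210 = €1,996,360
Accrued per-day damages: €324,220 + €1,996,360 = €2,320,580
Less amount previously paid: €2,320,580 − €1,166,810 = €1,153,770
Cap: 5% of €974,500 = €48,725
Cap at €48,725: €1,153,770 exceeds the cap → €48,725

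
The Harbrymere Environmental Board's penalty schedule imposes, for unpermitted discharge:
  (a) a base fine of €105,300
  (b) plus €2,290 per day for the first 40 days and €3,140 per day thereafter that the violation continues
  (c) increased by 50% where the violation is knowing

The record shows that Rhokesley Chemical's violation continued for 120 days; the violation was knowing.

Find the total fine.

First 40 days: 40 × €2,290 = €91,600
Remaining days: (120 − 40) × €3,140 = €251,200
Per-day component: €91,600 + €251,200 = €342,800
Base plus per-day: €105,300 + €342,800 = €448,100
Enhancement: 50% of €448,100 = €224,050
Enhanced fine: €448,100 + €224,050 = €672,150

€672,150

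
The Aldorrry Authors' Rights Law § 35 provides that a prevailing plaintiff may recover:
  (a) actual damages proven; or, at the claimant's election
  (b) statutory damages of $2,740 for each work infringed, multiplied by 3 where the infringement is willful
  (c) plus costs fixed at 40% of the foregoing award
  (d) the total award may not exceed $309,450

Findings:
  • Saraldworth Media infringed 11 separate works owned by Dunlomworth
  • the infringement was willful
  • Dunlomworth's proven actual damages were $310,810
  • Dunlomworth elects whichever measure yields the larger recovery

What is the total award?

$309,450

Statutory damages: 11 × $2,740 = $30,140
Trebled: 3 × $30,140 = $90,420
Greater of actual damages ($310,810) or enhanced statutory damages ($90,420): $310,810
Costs: 40% of $310,810 = $124,324
Award plus costs: $310,810 + $124,324 = $435,134
Cap at $309,450: $435,134 exceeds the cap → $309,450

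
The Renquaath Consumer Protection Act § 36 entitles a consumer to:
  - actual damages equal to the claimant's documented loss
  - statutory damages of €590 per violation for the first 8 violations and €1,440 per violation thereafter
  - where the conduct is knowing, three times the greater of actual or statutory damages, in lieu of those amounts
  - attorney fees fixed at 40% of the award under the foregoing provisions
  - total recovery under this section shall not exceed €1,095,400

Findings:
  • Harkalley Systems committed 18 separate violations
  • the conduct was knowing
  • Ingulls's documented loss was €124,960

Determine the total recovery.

First 8 violations: 8 × €590 = €4,720
Remaining violations: (18 − 8) × €1,440 = €14,400
Statutory damages: €4,720 + €14,400 = €19,120
Greater of actual damages (€124,960) or statutory damages (€19,120): €124,960
Trebled: 3 × €124,960 = €374,880
Attorney fees: 40% of €374,880 = €149,952
Total before cap: €374,880 + €149,952 = €524,832
Cap at €1,095,400: €524,832 is within the cap, no reduction.

€524,832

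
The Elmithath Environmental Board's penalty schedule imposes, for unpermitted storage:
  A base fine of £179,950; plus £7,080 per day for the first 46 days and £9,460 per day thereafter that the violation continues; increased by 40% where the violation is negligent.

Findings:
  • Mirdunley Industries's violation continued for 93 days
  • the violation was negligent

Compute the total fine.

Civil penalty: £1,330,350

First 46 days: 46 × £7,080 = £325,680
Remaining days: (93 − 46) × £9,460 = £444,620
Per-day component: £325,680 + £444,620 = £770,300
Base plus per-day: £179,950 + £770,300 = £950,250
Enhancement: 40% of £950,250 = £380,100
Enhanced fine: £950,250 + £380,100 = £1,330,350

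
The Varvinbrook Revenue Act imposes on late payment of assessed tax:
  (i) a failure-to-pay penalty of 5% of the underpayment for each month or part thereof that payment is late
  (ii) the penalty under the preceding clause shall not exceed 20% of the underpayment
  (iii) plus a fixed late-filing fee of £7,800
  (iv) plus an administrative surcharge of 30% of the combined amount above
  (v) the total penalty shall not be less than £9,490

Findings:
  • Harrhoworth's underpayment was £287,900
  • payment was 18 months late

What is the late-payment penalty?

Accrued rate: 5% × 18 = 90%, capped at 20% → 20%
Failure-to-pay penalty: 20% of £287,900 = £57,580
Penalty before surcharge: £57,580 + £7,800 = £65,380
Administrative surcharge: 30% of £65,380 = £19,614
Total penalty: £65,380 + £19,614 = £84,994
Minimum £9,490: £84,994 meets the minimum, no increase.

Penalty: £84,994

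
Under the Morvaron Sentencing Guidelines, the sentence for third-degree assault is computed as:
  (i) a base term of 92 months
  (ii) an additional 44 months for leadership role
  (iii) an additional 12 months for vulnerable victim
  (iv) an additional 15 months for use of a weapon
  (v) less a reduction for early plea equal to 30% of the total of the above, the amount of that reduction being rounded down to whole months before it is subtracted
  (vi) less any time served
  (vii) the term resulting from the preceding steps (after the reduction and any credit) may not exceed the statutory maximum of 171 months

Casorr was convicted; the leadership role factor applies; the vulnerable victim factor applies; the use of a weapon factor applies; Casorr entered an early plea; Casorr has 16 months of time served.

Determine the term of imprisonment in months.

Leadership role enhancement: +44 months
Vulnerable victim enhancement: +12 months
Use of a weapon enhancement: +15 months
Adjusted term: 92 months + 44 months + 12 months + 15 months = 163 months
Early plea reduction: 30% of 163 months = 48 months (rounded down)
After reduction: 163 − 48 = 115 months
Less time served: 115 months − 16 months = 99 months
Cap at 171 months: 99 months is within the cap, no reduction.

99 months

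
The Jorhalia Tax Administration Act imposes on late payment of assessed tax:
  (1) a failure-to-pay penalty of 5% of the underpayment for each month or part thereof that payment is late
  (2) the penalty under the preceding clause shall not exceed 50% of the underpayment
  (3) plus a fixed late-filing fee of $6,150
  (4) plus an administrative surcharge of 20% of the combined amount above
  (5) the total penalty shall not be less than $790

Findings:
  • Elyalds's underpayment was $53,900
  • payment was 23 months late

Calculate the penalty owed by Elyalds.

$39,720

Accrued rate: 5% × 23 = 115%, capped at 50% → 50%
Failure-to-pay penalty: 50% of $53,900 = $26,950
Penalty before surcharge: $26,950 + $6,150 = $33,100
Administrative surcharge: 20% of $33,100 = $6,620
Total penalty: $33,100 + $6,620 = $39,720
Minimum $790: $39,720 meets the minimum, no increase.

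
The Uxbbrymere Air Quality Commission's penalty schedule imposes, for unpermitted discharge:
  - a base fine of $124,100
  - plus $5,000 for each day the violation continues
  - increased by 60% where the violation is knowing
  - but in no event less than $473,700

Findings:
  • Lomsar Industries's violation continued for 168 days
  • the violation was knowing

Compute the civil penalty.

$1,542,560

Per-day component: 168 × $5,000 = $840,000
Base plus per-day: $124,100 + $840,000 = $964,100
Enhancement: 60% of $964,100 = $578,460
Enhanced fine: $964,100 + $578,460 = $1,542,560
Minimum $473,700: $1,542,560 meets the minimum, no increase.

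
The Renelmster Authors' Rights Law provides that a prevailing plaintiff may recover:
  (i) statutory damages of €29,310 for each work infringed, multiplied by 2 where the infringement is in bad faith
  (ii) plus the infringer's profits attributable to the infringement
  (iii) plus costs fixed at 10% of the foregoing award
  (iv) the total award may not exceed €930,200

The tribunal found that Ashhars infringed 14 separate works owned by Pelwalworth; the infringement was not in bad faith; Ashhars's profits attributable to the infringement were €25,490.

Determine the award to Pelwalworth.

Statutory damages: 14 × €29,310 = €410,340
Infringement not in bad faith: no ×2 enhancement.
Combined award: €410,340 + €25,490 = €435,830
Costs: 10% of €435,830 = €43,583
Award plus costs: €435,830 + €43,583 = €479,413
Cap at €930,200: €479,413 is within the cap, no reduction.

Award: €479,413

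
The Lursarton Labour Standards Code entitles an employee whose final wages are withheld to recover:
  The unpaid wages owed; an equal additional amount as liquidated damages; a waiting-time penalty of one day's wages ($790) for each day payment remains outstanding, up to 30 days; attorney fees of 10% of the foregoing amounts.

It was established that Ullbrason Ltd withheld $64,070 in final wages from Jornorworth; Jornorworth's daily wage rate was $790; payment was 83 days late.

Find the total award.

Liquidated damages (equal amount): $64,070
Penalty days: min(83, 30) = 30
Waiting-time penalty: 30 × $790 = $23,700
Subtotal: $64,070 + $64,070 + $23,700 = $151,840
Attorney fees: 10% of $151,840 = $15,184
Total award: $151,840 + $15,184 = $167,024

$167,024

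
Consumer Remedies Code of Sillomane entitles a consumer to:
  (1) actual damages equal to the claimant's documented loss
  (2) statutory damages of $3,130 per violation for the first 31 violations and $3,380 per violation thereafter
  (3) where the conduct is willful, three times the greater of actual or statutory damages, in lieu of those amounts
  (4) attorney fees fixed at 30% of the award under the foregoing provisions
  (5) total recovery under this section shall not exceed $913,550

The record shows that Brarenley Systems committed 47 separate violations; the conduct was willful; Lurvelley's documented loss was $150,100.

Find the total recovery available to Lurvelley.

First 31 violations: 31 × $3,130 = $97,030
Remaining violations: (47 − 31) × $3,380 = $54,080
Statutory damages: $97,030 + $54,080 = $151,110
Greater of actual damages ($150,100) or statutory damages ($151,110): $151,110
Trebled: 3 × $151,110 = $453,330
Attorney fees: 30% of $453,330 = $135,999
Total before cap: $453,330 + $135,999 = $589,329
Cap at $913,550: $589,329 is within the cap, no reduction.

Total recovery: $589,329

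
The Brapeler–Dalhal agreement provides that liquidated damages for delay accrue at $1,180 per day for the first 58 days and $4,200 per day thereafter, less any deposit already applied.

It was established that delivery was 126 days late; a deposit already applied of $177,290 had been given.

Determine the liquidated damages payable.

$176,750

First 58 days: 58 × $1,180 = $68,440
Remaining days: (126 − 58) × $4,200 = $285,600
Accrued per-day damages: $68,440 + $285,600 = $354,040
Less deposit already applied: $354,040 − $177,290 = $176,750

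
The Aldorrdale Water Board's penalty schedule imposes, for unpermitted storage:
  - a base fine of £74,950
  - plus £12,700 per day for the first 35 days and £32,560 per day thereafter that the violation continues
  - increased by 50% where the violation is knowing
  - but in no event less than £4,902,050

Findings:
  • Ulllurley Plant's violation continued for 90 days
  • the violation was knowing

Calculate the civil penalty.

First 35 days: 35 × £12,700 = £444,500
Remaining days: (90 − 35) × £32,560 = £1,790,800
Per-day component: £444,500 + £1,790,800 = £2,235,300
Base plus per-day: £74,950 + £2,235,300 = £2,310,250
Enhancement: 50% of £2,310,250 = £1,155,125
Enhanced fine: £2,310,250 + £1,155,125 = £3,465,375
Minimum £4,902,050: £3,465,375 is below the minimum → £4,902,050

Civil penalty: £4,902,050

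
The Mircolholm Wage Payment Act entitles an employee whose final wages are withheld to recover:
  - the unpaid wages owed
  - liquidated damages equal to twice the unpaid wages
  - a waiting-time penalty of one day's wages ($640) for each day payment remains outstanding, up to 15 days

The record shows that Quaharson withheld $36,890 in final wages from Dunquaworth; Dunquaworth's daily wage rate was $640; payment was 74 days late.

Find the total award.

Doubled: 2 × $36,890 = $73,780
Penalty days: min(74, 15) = 15
Waiting-time penalty: 15 × $640 = $9,600
Total award: $36,890 + $73,780 + $9,600 = $120,270

$120,270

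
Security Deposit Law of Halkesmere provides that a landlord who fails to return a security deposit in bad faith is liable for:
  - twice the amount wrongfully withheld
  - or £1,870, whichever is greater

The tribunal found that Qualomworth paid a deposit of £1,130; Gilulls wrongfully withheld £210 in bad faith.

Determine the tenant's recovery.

Recovery: £1,870

Doubled: 2 × £210 = £420
Minimum £1,870: £420 is below the minimum → £1,870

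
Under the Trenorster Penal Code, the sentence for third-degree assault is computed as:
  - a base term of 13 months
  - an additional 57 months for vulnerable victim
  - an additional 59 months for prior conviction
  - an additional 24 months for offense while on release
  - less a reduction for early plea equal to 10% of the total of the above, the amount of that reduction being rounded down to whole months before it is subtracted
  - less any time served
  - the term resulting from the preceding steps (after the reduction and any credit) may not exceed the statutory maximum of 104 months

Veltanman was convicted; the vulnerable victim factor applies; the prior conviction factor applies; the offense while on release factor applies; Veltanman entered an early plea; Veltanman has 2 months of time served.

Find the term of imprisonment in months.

Vulnerable victim enhancement: +57 months
Prior conviction enhancement: +59 months
Offense while on release enhancement: +24 months
Adjusted term: 13 months + 57 months + 59 months + 24 months = 153 months
Early plea reduction: 10% of 153 months = 15 months (rounded down)
After reduction: 153 − 15 = 138 months
Less time served: 138 months − 2 months = 136 months
Cap at 104 months: 136 months exceeds the cap → 104 months

104 months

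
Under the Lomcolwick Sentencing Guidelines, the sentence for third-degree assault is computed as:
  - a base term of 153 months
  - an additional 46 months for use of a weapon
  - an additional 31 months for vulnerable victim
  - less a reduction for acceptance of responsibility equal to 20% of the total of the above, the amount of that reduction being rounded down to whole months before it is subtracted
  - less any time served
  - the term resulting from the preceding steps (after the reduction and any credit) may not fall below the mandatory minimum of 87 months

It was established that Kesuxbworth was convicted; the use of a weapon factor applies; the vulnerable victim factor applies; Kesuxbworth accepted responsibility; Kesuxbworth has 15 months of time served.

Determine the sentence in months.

169 months

Use of a weapon enhancement: +46 months
Vulnerable victim enhancement: +31 months
Adjusted term: 153 months + 46 months + 31 months = 230 months
Acceptance of responsibility reduction: 20% of 230 months = 46 months (rounded down)
After reduction: 230 − 46 = 184 months
Less time served: 184 months − 15 months = 169 months
Minimum 87 months: 169 months meets the minimum, no increase.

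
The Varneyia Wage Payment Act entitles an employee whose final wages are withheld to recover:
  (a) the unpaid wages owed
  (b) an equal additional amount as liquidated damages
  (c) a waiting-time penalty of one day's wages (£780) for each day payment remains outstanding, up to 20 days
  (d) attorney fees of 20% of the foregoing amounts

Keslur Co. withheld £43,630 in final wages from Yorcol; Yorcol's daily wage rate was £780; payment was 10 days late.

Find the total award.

£114,072

Liquidated damages (equal amount): £43,630
Penalty days: min(10, 20) = 10
Waiting-time penalty: 10 × £780 = £7,800
Subtotal: £43,630 + £43,630 + £7,800 = £95,060
Attorney fees: 20% of £95,060 = £19,012
Total award: £95,060 + £19,012 = £114,072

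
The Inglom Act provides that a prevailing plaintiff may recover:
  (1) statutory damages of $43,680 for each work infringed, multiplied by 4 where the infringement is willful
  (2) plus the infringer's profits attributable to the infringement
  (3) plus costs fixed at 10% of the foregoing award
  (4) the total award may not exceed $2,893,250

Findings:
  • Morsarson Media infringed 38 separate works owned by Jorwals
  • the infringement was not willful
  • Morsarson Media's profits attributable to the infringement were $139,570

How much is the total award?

$1,979,351

Statutory damages: 38 × $43,680 = $1,659,840
Infringement not willful: no ×4 enhancement.
Combined award: $1,659,840 + $139,570 = $1,799,410
Costs: 10% of $1,799,410 = $179,941
Award plus costs: $1,799,410 + $179,941 = $1,979,351
Cap at $2,893,250: $1,979,351 is within the cap, no reduction.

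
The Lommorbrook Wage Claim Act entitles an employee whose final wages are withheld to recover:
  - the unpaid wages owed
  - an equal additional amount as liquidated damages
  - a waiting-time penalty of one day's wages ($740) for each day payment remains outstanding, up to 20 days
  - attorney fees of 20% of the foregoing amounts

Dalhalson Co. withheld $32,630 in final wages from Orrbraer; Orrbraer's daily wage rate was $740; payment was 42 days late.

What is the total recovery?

Liquidated damages (equal amount): $32,630
Penalty days: min(42, 20) = 20
Waiting-time penalty: 20 × $740 = $14,800
Subtotal: $32,630 + $32,630 + $14,800 = $80,060
Attorney fees: 20% of $80,060 = $16,012
Total award: $80,060 + $16,012 = $96,072

$96,072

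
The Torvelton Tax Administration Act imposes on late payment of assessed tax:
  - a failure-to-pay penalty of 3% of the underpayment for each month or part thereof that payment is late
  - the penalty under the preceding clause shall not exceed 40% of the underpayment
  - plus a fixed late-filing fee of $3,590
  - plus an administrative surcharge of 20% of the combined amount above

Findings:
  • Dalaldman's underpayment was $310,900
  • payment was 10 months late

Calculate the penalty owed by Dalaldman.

Accrued rate: 3% × 10 = 30%, capped at 40% → 30%
Failure-to-pay penalty: 30% of $310,900 = $93,270
Penalty before surcharge: $93,270 + $3,590 = $96,860
Administrative surcharge: 20% of $96,860 = $19,372
Total penalty: $96,860 + $19,372 = $116,232

$116,232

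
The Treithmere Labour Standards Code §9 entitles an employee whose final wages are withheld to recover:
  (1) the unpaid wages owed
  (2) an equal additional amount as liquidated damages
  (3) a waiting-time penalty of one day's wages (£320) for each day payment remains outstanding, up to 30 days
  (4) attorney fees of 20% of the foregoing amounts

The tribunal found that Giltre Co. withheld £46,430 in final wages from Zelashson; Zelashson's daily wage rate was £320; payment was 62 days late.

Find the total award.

Total award: £122,952

Liquidated damages (equal amount): £46,430
Penalty days: min(62, 30) = 30
Waiting-time penalty: 30 × £320 = £9,600
Subtotal: £46,430 + £46,430 + £9,600 = £102,460
Attorney fees: 20% of £102,460 = £20,492
Total award: £102,460 + £20,492 = £122,952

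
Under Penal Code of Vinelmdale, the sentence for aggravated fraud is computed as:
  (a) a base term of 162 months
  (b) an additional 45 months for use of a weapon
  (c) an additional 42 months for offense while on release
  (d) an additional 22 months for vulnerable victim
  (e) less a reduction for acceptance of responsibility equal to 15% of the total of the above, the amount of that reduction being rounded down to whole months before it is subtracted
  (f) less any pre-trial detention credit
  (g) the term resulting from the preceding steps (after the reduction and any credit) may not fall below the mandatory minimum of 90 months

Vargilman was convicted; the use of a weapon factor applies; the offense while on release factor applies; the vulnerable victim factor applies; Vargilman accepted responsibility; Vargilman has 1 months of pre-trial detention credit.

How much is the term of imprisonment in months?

Sentence: 230 months

Use of a weapon enhancement: +45 months
Offense while on release enhancement: +42 months
Vulnerable victim enhancement: +22 months
Adjusted term: 162 months + 45 months + 42 months + 22 months = 271 months
Acceptance of responsibility reduction: 15% of 271 months = 40 months (rounded down)
After reduction: 271 − 40 = 231 months
Less pre-trial detention credit: 231 months − 1 months = 230 months
Minimum 90 months: 230 months meets the minimum, no increase.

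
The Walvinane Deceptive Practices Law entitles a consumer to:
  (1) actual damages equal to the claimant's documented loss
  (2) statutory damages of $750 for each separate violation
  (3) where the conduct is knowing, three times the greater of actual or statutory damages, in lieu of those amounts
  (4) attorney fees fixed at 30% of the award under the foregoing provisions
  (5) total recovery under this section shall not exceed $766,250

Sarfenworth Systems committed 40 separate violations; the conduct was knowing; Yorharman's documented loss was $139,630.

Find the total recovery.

Statutory damages: 40 × $750 = $30,000
Greater of actual damages ($139,630) or statutory damages ($30,000): $139,630
Trebled: 3 × $139,630 = $418,890
Attorney fees: 30% of $418,890 = $125,667
Total before cap: $418,890 + $125,667 = $544,557
Cap at $766,250: $544,557 is within the cap, no reduction.

$544,557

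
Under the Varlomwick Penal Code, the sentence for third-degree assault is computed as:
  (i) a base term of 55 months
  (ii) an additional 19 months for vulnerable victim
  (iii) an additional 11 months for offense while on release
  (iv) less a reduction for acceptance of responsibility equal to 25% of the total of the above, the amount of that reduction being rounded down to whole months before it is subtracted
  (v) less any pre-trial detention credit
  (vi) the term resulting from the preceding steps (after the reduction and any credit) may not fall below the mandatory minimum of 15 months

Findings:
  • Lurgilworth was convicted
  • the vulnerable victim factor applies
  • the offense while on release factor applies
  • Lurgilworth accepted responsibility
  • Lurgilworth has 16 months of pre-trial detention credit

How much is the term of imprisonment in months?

Sentence: 48 months

Vulnerable victim enhancement: +19 months
Offense while on release enhancement: +11 months
Adjusted term: 55 months + 19 months + 11 months = 85 months
Acceptance of responsibility reduction: 25% of 85 months = 21 months (rounded down)
After reduction: 85 − 21 = 64 months
Less pre-trial detention credit: 64 months − 16 months = 48 months
Minimum 15 months: 48 months meets the minimum, no increase.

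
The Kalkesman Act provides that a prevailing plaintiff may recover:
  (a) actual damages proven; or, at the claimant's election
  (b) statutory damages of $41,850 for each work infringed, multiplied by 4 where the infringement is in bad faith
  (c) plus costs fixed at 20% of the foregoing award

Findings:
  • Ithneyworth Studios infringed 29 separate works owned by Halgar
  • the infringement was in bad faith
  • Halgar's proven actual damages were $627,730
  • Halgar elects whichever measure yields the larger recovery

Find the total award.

$5,825,520

Statutory damages: 29 × $41,850 = $1,213,650
Multiplied by 4: 4 × $1,213,650 = $4,854,600
Greater of actual damages ($627,730) or enhanced statutory damages ($4,854,600): $4,854,600
Costs: 20% of $4,854,600 = $970,920
Award plus costs: $4,854,600 + $970,920 = $5,825,520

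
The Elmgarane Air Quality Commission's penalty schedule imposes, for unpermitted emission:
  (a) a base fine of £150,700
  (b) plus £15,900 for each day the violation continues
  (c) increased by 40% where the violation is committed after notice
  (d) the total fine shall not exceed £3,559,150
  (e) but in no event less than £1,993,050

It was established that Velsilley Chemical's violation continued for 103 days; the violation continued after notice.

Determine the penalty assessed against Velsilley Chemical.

£2,503,760

Per-day component: 103 × £15,900 = £1,637,700
Base plus per-day: £150,700 + £1,637,700 = £1,788,400
Enhancement: 40% of £1,788,400 = £715,360
Enhanced fine: £1,788,400 + £715,360 = £2,503,760
Cap at £3,559,150: £2,503,760 is within the cap, no reduction.
Minimum £1,993,050: £2,503,760 meets the minimum, no increase.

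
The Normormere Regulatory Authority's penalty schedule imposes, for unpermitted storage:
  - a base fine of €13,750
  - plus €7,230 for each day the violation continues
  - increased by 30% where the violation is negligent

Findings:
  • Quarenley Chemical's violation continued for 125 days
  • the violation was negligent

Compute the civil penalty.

€1,192,750

Per-day component: 125 × €7,230 = €903,750
Base plus per-day: €13,750 + €903,750 = €917,500
Enhancement: 30% of €917,500 = €275,250
Enhanced fine: €917,500 + €275,250 = €1,192,750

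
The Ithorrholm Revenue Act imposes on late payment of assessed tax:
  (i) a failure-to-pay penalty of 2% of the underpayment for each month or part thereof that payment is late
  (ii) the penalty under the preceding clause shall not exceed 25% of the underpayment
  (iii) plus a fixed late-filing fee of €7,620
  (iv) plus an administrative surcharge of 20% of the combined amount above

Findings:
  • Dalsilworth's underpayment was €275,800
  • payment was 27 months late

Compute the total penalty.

€91,884

Accrued rate: 2% × 27 = 54%, capped at 25% → 25%
Failure-to-pay penalty: 25% of €275,800 = €68,950
Penalty before surcharge: €68,950 + €7,620 = €76,570
Administrative surcharge: 20% of €76,570 = €15,314
Total penalty: €76,570 + €15,314 = €91,884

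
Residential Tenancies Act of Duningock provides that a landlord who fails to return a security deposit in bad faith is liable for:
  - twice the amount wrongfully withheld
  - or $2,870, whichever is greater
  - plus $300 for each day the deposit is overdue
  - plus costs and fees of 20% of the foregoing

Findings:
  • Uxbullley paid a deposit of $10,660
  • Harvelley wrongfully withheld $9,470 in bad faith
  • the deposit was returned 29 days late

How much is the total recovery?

$33,168

Doubled: 2 × $9,470 = $18,940
Minimum $2,870: $18,940 meets the minimum, no increase.
Late-return penalty: 29 × $300 = $8,700
Damages plus late penalty: $18,940 + $8,700 = $27,640
Costs and fees: 20% of $27,640 = $5,528
Total recovery: $27,640 + $5,528 = $33,168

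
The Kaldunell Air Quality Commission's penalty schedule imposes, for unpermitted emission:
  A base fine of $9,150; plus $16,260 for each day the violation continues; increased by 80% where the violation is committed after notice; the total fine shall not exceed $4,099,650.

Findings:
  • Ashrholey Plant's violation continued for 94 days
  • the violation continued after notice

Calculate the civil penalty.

$2,767,662

Per-day component: 94 × $16,260 = $1,528,440
Base plus per-day: $9,150 + $1,528,440 = $1,537,590
Enhancement: 80% of $1,537,590 = $1,230,072
Enhanced fine: $1,537,590 + $1,230,072 = $2,767,662
Cap at $4,099,650: $2,767,662 is within the cap, no reduction.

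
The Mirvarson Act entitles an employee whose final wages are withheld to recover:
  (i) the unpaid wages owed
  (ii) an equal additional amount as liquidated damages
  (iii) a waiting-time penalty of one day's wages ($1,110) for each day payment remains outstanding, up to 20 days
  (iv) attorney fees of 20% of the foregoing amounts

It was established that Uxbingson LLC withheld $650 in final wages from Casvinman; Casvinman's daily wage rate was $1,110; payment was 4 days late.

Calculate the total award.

$6,888

Liquidated damages (equal amount): $650
Penalty days: min(4, 20) = 4
Waiting-time penalty: 4 × $1,110 = $4,440
Subtotal: $650 + $650 + $4,440 = $5,740
Attorney fees: 20% of $5,740 = $1,148
Total award: $5,740 + $1,148 = $6,888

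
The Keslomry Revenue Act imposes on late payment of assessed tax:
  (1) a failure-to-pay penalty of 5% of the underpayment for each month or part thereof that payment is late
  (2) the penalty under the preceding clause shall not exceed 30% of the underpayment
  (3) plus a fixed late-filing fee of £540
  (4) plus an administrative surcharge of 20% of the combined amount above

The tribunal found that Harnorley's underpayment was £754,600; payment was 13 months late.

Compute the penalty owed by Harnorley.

Accrued rate: 5% × 13 = 65%, capped at 30% → 30%
Failure-to-pay penalty: 30% of £754,600 = £226,380
Penalty before surcharge: £226,380 + £540 = £226,920
Administrative surcharge: 20% of £226,920 = £45,384
Total penalty: £226,920 + £45,384 = £272,304

£272,304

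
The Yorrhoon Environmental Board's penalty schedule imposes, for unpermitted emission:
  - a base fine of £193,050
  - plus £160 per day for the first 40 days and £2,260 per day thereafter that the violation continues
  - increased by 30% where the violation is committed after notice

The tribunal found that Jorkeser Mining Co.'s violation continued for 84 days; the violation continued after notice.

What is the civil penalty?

£388,557

First 40 days: 40 × £160 = £6,400
Remaining days: (84 − 40) × £2,260 = £99,440
Per-day component: £6,400 + £99,440 = £105,840
Base plus per-day: £193,050 + £105,840 = £298,890
Enhancement: 30% of £298,890 = £89,667
Enhanced fine: £298,890 + £89,667 = £388,557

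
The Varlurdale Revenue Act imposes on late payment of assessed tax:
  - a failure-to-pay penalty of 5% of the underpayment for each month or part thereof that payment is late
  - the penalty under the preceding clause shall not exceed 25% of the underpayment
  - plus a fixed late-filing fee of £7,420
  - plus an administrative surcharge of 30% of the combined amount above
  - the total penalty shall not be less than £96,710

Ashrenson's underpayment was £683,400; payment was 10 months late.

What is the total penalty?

£231,751

Accrued rate: 5% × 10 = 50%, capped at 25% → 25%
Failure-to-pay penalty: 25% of £683,400 = £170,850
Penalty before surcharge: £170,850 + £7,420 = £178,270
Administrative surcharge: 30% of £178,270 = £53,481
Total penalty: £178,270 + £53,481 = £231,751
Minimum £96,710: £231,751 meets the minimum, no increase.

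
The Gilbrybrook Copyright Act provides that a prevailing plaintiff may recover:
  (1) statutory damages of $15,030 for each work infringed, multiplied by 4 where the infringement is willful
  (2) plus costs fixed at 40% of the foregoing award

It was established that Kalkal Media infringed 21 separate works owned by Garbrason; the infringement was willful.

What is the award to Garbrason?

Statutory damages: 21 × $15,030 = $315,630
Multiplied by 4: 4 × $315,630 = $1,262,520
Costs: 40% of $1,262,520 = $505,008
Award plus costs: $1,262,520 + $505,008 = $1,767,528

$1,767,528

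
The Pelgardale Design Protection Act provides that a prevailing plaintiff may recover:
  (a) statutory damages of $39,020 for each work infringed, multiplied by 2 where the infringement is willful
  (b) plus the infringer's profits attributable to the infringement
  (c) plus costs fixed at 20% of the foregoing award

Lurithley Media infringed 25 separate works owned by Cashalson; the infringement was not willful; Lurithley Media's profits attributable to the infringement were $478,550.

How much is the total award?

$1,744,860

Statutory damages: 25 × $39,020 = $975,500
Infringement not willful: no ×2 enhancement.
Combined award: $975,500 + $478,550 = $1,454,050
Costs: 20% of $1,454,050 = $290,810
Award plus costs: $1,454,050 + $290,810 = $1,744,860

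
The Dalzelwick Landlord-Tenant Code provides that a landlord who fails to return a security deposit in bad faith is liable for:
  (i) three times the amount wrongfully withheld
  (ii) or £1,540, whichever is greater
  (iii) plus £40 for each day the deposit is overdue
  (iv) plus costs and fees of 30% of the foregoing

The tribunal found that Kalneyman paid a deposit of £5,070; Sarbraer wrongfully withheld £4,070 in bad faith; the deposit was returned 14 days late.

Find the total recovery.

£16,601

Trebled: 3 × £4,070 = £12,210
Minimum £1,540: £12,210 meets the minimum, no increase.
Late-return penalty: 14 × £40 = £560
Damages plus late penalty: £12,210 + £560 = £12,770
Costs and fees: 30% of £12,770 = £3,831
Total recovery: £12,770 + £3,831 = £16,601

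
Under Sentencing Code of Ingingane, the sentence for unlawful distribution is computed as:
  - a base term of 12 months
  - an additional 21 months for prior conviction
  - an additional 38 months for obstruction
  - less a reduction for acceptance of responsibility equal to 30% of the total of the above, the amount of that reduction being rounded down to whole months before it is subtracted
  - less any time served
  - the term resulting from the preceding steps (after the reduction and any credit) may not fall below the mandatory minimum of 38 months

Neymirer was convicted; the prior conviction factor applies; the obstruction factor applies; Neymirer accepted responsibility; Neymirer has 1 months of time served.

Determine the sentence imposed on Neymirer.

49 months

Prior conviction enhancement: +21 months
Obstruction enhancement: +38 months
Adjusted term: 12 months + 21 months + 38 months = 71 months
Acceptance of responsibility reduction: 30% of 71 months = 21 months (rounded down)
After reduction: 71 − 21 = 50 months
Less time served: 50 months − 1 months = 49 months
Minimum 38 months: 49 months meets the minimum, no increase.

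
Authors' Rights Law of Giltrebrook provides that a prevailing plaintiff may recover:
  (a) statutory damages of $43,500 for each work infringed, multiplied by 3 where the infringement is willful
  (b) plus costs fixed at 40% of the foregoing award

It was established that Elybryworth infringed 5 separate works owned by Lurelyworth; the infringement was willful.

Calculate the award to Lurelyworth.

$913,500

Statutory damages: 5 × $43,500 = $217,500
Trebled: 3 × $217,500 = $652,500
Costs: 40% of $652,500 = $261,000
Award plus costs: $652,500 + $261,000 = $913,500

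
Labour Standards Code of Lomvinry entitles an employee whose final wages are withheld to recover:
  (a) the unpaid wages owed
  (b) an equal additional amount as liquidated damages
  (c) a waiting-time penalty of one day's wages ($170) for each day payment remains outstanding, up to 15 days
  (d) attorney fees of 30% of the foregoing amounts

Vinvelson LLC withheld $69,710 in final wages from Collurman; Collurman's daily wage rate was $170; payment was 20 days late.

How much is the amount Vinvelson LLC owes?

$184,561

Liquidated damages (equal amount): $69,710
Penalty days: min(20, 15) = 15
Waiting-time penalty: 15 × $170 = $2,550
Subtotal: $69,710 + $69,710 + $2,550 = $141,970
Attorney fees: 30% of $141,970 = $42,591
Total award: $141,970 + $42,591 = $184,561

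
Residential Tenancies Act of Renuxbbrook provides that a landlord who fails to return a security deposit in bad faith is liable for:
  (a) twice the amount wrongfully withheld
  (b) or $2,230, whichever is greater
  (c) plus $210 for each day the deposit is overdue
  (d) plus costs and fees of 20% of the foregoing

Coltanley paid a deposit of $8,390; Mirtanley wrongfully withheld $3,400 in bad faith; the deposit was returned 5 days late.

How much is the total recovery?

Doubled: 2 × $3,400 = $6,800
Minimum $2,230: $6,800 meets the minimum, no increase.
Late-return penalty: 5 × $210 = $1,050
Damages plus late penalty: $6,800 + $1,050 = $7,850
Costs and fees: 20% of $7,850 = $1,570
Total recovery: $7,850 + $1,570 = $9,420

$9,420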